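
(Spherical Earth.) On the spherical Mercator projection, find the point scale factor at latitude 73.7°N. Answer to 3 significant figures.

3.56

For Mercator, h = k = sec φ (a conformal cylindrical projection has a single point scale, 1/cos φ).
k = 1/cos 73.7° = 1/0.2807 = 3.563.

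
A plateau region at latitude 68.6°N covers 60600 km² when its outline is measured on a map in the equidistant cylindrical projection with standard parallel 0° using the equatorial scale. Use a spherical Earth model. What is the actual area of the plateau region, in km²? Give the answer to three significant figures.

For the equirectangular projection with φ₀ = 0 (plate carrée), h = 1 along meridians and k = sec φ along parallels.
Areal scale = h·k = 1 × sec φ; at 68.6°, h = 1.000, k = 2.741, so h·k = 2.741.
True area = apparent / (areal scale) = 60600 / 2.741 ≈ 22100 km².

22100 km²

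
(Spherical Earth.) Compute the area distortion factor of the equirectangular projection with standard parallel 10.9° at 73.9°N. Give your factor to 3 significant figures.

In the equirectangular projection with standard parallel φ₀ = 10.9° (x = Rλ cos φ₀, y = Rφ), meridians are true-scale (h = 1) and the parallel scale is k = cos φ₀ / cos φ.
Areal scale = h·k = 1 × cos φ₀ / cos φ; at 73.9°, h = 1.000, k = 3.541, so h·k = 3.541.

3.54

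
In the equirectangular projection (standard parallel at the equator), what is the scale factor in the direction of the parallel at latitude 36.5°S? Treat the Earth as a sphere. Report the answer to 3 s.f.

Plate carrée maps x = Rλ, y = Rφ. The meridian scale is h = 1 and the parallel scale is k = 1/cos φ = sec φ.
k = 1/cos 36.5° = 1/0.8039 = 1.244.

1.24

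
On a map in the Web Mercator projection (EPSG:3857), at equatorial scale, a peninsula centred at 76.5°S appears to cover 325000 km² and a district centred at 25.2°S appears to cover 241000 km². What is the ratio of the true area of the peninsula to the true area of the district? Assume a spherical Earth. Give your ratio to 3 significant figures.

On Mercator the areal scale is sec²φ, so true area = apparent × cos²φ.
True area of peninsula: 325000 × cos²(76.5°) = 325000 × 0.05450 = 17710 km².
True area of district: 241000 × cos²(25.2°) = 241000 × 0.8187 = 197300 km².
Ratio = 17710 / 197300 ≈ 0.0898.

0.0898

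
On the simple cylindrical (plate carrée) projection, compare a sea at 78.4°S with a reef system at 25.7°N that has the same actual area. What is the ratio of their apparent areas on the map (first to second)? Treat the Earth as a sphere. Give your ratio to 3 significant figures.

4.48

In the plate carrée (x = Rλ, y = Rφ), meridians are true-scale (h = 1) and parallels are stretched by k = sec φ.
Areal scale at 78.4°: h·k = 1.000 × 4.973 = 4.973.
Areal scale at 25.7°: h·k = 1.000 × 1.110 = 1.110.
Ratio = 4.973/1.110 ≈ 4.48.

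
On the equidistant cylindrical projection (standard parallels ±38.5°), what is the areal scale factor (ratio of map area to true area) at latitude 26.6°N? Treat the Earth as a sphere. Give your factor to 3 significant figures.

The equidistant cylindrical projection with φ₀ = 38.5° has h = 1 (meridians true) and k = cos φ₀ / cos φ along parallels.
Areal scale = h·k = 1 × cos φ₀ / cos φ; at 26.6°, h = 1.000, k = 0.8752, so h·k = 0.8752.

0.875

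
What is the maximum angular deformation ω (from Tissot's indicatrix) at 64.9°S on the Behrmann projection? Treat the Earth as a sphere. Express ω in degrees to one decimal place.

Behrmann is a cylindrical equal-area projection with standard parallels at ±30°. Cylindrical equal-area (φ₀ = 30°): h = cos φ / cos 30° along meridians, k = cos 30° / cos φ along parallels; h·k = 1.
At 64.9°: h = 0.4898, k = 2.042; principal scales a = 2.042, b = 0.4898.
sin(ω/2) = (a − b)/(a + b) = 1.552/2.531 = 0.6130, so ω = 2 arcsin(0.6130) ≈ 75.6°.

75.6°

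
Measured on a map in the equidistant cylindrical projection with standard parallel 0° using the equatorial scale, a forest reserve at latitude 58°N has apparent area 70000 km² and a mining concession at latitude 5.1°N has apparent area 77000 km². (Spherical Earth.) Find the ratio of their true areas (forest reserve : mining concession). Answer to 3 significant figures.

On the plate carrée, areal scale = h·k = 1 × sec φ, so true area = apparent × cos φ.
True area of forest reserve: 70000 × cos(58°) = 70000 × 0.5299 = 37090 km².
True area of mining concession: 77000 × cos(5.1°) = 77000 × 0.9960 = 76700 km².
Ratio = 37090 / 76700 ≈ 0.484.

0.484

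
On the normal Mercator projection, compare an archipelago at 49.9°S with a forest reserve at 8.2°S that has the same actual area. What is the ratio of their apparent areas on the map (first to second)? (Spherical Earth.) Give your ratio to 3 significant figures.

Mercator areal scale is sec²φ.
At 49.9°: sec²(49.9°) = 1/0.6441² = 2.410.
At 8.2°: sec²(8.2°) = 1/0.9898² = 1.021.
Ratio = 2.410/1.021 = cos²(8.2°)/cos²(49.9°) ≈ 2.36.

2.36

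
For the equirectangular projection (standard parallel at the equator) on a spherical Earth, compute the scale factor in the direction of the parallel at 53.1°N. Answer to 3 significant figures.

In the plate carrée (x = Rλ, y = Rφ), meridians are true-scale (h = 1) and parallels are stretched by k = sec φ.
k = 1/cos 53.1° = 1/0.6004 = 1.666.

1.67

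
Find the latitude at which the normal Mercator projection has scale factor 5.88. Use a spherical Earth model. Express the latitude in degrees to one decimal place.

80.2°

Mercator scale is k = sec φ = 1/cos φ.
1/cos φ = 5.88  ⇒  cos φ = 0.1701  ⇒  φ = arccos(0.1701) ≈ 80.2°.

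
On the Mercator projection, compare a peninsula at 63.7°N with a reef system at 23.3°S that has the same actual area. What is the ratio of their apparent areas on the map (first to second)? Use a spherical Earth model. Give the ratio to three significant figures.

On Mercator, area is exaggerated by sec²φ = 1/cos²φ.
At 63.7°: sec²(63.7°) = 1/0.4431² = 5.094.
At 23.3°: sec²(23.3°) = 1/0.9184² = 1.185.
Ratio = 5.094/1.185 = cos²(23.3°)/cos²(63.7°) ≈ 4.30.

4.30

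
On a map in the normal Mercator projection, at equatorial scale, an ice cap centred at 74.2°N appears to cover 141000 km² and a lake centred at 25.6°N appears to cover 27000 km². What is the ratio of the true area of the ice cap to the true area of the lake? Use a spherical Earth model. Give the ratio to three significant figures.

0.476

On Mercator the areal scale is sec²φ, so true area = apparent × cos²φ.
True area of ice cap: 141000 × cos²(74.2°) = 141000 × 0.07414 = 10450 km².
True area of lake: 27000 × cos²(25.6°) = 27000 × 0.8133 = 21960 km².
Ratio = 10450 / 21960 ≈ 0.476.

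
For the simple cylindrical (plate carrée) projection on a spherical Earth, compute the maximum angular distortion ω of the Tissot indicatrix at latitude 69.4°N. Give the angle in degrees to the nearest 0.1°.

For the equirectangular projection with φ₀ = 0 (plate carrée), h = 1 along meridians and k = sec φ along parallels.
At 69.4°: h = 1.000, k = 2.842; principal scales a = 2.842, b = 1.000.
sin(ω/2) = (a − b)/(a + b) = 1.842/3.842 = 0.4795, so ω = 2 arcsin(0.4795) ≈ 57.3°.

57.3°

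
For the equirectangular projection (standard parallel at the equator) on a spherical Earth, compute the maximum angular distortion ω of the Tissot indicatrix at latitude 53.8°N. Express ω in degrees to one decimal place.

In the plate carrée (x = Rλ, y = Rφ), meridians are true-scale (h = 1) and parallels are stretched by k = sec φ.
At 53.8°: h = 1.000, k = 1.693; principal scales a = 1.693, b = 1.000.
sin(ω/2) = (a − b)/(a + b) = 0.6932/2.693 = 0.2574, so ω = 2 arcsin(0.2574) ≈ 29.8°.

29.8°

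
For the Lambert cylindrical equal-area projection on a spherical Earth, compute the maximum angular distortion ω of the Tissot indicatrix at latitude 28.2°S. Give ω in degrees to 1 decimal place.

14.4°

The Lambert cylindrical equal-area projection is the cylindrical equal-area projection with its standard parallel at the equator (φ₀ = 0). A cylindrical equal-area projection with standard parallel φ₀ has meridian scale h = cos φ / cos φ₀ and parallel scale k = cos φ₀ / cos φ (so areas are preserved, h·k = 1).
At 28.2°: h = 0.8813, k = 1.135; principal scales a = 1.135, b = 0.8813.
sin(ω/2) = (a − b)/(a + b) = 0.2534/2.016 = 0.1257, so ω = 2 arcsin(0.1257) ≈ 14.4°.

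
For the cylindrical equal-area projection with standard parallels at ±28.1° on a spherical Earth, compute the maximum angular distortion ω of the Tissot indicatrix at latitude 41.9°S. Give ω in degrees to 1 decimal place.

19.4°

For cylindrical equal-area with standard parallel φ₀, h = cos φ / cos φ₀ and k = cos φ₀ / cos φ, so h·k = 1.
At 41.9°: h = 0.8438, k = 1.185; principal scales a = 1.185, b = 0.8438.
sin(ω/2) = (a − b)/(a + b) = 0.3414/2.029 = 0.1683, so ω = 2 arcsin(0.1683) ≈ 19.4°.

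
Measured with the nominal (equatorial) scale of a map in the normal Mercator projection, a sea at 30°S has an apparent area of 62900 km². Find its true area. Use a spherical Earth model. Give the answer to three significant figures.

For Mercator, h = k = sec φ (a conformal cylindrical projection has a single point scale, 1/cos φ).
Areal scale = k² = sec²φ = 1/cos²(30°) = 1/0.8660² = 1.333.
True area = apparent / (areal scale) = 62900 / 1.333 ≈ 47200 km².

47200 km²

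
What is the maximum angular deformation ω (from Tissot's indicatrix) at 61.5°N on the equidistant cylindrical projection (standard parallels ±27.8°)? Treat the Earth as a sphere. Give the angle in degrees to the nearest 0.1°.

34.8°

With standard parallel φ₀ = 27.8°, the equirectangular projection gives x = Rλ cos φ₀, y = Rφ, so h = 1 and k = cos 27.8° / cos φ.
At 61.5°: h = 1.000, k = 1.854; principal scales a = 1.854, b = 1.000.
sin(ω/2) = (a − b)/(a + b) = 0.8539/2.854 = 0.2992, so ω = 2 arcsin(0.2992) ≈ 34.8°.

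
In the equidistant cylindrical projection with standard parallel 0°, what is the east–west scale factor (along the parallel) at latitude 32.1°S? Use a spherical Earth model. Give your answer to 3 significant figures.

1.18

Plate carrée maps x = Rλ, y = Rφ. The meridian scale is h = 1 and the parallel scale is k = 1/cos φ = sec φ.
k = 1/cos 32.1° = 1/0.8471 = 1.180.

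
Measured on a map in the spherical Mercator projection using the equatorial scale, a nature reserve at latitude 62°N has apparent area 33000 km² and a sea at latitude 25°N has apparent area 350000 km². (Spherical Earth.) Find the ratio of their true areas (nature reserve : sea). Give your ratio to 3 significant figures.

0.0253

On Mercator the areal scale is sec²φ, so true area = apparent × cos²φ.
True area of nature reserve: 33000 × cos²(62°) = 33000 × 0.2204 = 7273 km².
True area of sea: 350000 × cos²(25°) = 350000 × 0.8214 = 287500 km².
Ratio = 7273 / 287500 ≈ 0.0253.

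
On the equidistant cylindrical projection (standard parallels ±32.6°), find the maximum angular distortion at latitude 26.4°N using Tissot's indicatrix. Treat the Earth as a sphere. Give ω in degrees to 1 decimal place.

The equidistant cylindrical projection with φ₀ = 32.6° has h = 1 (meridians true) and k = cos φ₀ / cos φ along parallels.
At 26.4°: h = 1.000, k = 0.9405; principal scales a = 1.000, b = 0.9405.
sin(ω/2) = (a − b)/(a + b) = 0.05946/1.941 = 0.03064, so ω = 2 arcsin(0.03064) ≈ 3.5°.

3.5°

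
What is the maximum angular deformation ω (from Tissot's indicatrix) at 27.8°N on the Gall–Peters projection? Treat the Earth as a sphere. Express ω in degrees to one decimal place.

The Gall–Peters projection is cylindrical equal-area with φ₀ = 45°. Cylindrical equal-area (φ₀ = 45°): h = cos φ / cos 45° along meridians, k = cos 45° / cos φ along parallels; h·k = 1.
At 27.8°: h = 1.251, k = 0.7994; principal scales a = 1.251, b = 0.7994.
sin(ω/2) = (a − b)/(a + b) = 0.4516/2.050 = 0.2203, so ω = 2 arcsin(0.2203) ≈ 25.4°.

25.4°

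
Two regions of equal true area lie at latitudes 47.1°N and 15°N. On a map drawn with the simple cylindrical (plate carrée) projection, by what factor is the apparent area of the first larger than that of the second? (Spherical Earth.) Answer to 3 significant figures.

Plate carrée maps x = Rλ, y = Rφ. The meridian scale is h = 1 and the parallel scale is k = 1/cos φ = sec φ.
Areal scale at 47.1°: h·k = 1.000 × 1.469 = 1.469.
Areal scale at 15°: h·k = 1.000 × 1.035 = 1.035.
Ratio = 1.469/1.035 ≈ 1.42.

1.42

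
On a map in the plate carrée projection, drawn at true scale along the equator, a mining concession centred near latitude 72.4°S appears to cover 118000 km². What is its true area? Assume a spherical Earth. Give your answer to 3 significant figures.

Plate carrée maps x = Rλ, y = Rφ. The meridian scale is h = 1 and the parallel scale is k = 1/cos φ = sec φ.
Areal scale = h·k = 1 × sec φ; at 72.4°, h = 1.000, k = 3.307, so h·k = 3.307.
True area = apparent / (areal scale) = 118000 / 3.307 ≈ 35700 km².

35700 km²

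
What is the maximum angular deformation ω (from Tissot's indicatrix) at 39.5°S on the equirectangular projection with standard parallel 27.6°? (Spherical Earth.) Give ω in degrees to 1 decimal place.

7.9°

In the equirectangular projection with standard parallel φ₀ = 27.6° (x = Rλ cos φ₀, y = Rφ), meridians are true-scale (h = 1) and the parallel scale is k = cos φ₀ / cos φ.
At 39.5°: h = 1.000, k = 1.148; principal scales a = 1.148, b = 1.000.
sin(ω/2) = (a − b)/(a + b) = 0.1485/2.148 = 0.06911, so ω = 2 arcsin(0.06911) ≈ 7.9°.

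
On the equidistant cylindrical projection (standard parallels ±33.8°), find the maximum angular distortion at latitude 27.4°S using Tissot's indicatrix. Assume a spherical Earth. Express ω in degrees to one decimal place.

The equidistant cylindrical projection with φ₀ = 33.8° has h = 1 (meridians true) and k = cos φ₀ / cos φ along parallels.
At 27.4°: h = 1.000, k = 0.9360; principal scales a = 1.000, b = 0.9360.
sin(ω/2) = (a − b)/(a + b) = 0.06401/1.936 = 0.03306, so ω = 2 arcsin(0.03306) ≈ 3.8°.

3.8°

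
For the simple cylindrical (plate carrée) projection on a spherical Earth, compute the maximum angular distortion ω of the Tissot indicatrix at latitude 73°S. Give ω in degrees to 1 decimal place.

Plate carrée maps x = Rλ, y = Rφ. The meridian scale is h = 1 and the parallel scale is k = 1/cos φ = sec φ.
At 73°: h = 1.000, k = 3.420; principal scales a = 3.420, b = 1.000.
sin(ω/2) = (a − b)/(a + b) = 2.420/4.420 = 0.5475, so ω = 2 arcsin(0.5475) ≈ 66.4°.

66.4°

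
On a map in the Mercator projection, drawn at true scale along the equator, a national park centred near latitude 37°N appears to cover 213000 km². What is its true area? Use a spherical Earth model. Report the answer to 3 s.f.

The Mercator projection is conformal; its linear scale factor is the same in every direction and equals sec φ = 1/cos φ.
Areal scale = k² = sec²φ = 1/cos²(37°) = 1/0.7986² = 1.568.
True area = apparent / (areal scale) = 213000 / 1.568 ≈ 136000 km².

136000 km²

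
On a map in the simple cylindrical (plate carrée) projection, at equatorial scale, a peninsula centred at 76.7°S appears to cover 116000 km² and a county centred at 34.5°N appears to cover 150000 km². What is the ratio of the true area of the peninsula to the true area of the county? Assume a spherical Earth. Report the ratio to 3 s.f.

0.216

Plate carrée has h = 1 and k = sec φ, giving areal scale sec φ; true area = (apparent area) · cos φ.
True area of peninsula: 116000 × cos(76.7°) = 116000 × 0.2300 = 26690 km².
True area of county: 150000 × cos(34.5°) = 150000 × 0.8241 = 123600 km².
Ratio = 26690 / 123600 ≈ 0.216.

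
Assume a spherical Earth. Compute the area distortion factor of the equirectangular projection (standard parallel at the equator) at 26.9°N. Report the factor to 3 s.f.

1.12

In the plate carrée (x = Rλ, y = Rφ), meridians are true-scale (h = 1) and parallels are stretched by k = sec φ.
Areal scale = h·k = 1 × sec φ; at 26.9°, h = 1.000, k = 1.121, so h·k = 1.121.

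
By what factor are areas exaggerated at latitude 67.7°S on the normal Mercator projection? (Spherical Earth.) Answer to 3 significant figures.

6.95

The Mercator projection is conformal; its linear scale factor is the same in every direction and equals sec φ = 1/cos φ.
Areal scale = k² = sec²φ = 1/cos²(67.7°) = 1/0.3795² = 6.945.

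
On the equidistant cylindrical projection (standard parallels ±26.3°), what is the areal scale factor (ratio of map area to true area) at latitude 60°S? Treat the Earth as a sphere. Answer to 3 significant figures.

1.79

With standard parallel φ₀ = 26.3°, the equirectangular projection gives x = Rλ cos φ₀, y = Rφ, so h = 1 and k = cos 26.3° / cos φ.
Areal scale = h·k = 1 × cos φ₀ / cos φ; at 60°, h = 1.000, k = 1.793, so h·k = 1.793.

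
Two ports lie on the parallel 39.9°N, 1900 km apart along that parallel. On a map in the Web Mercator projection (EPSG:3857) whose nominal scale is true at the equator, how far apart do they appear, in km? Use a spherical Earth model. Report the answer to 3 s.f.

2480 km

Mercator is conformal, so the point scale is isotropic: h = k = sec φ = 1/cos φ.
Along the parallel, k = sec 39.9° = 1/0.7672 = 1.304.
Map distance = 1900 × 1.304 ≈ 2480 km.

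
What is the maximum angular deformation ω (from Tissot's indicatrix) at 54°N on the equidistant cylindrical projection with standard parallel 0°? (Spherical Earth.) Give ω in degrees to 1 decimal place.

Plate carrée maps x = Rλ, y = Rφ. The meridian scale is h = 1 and the parallel scale is k = 1/cos φ = sec φ.
At 54°: h = 1.000, k = 1.701; principal scales a = 1.701, b = 1.000.
sin(ω/2) = (a − b)/(a + b) = 0.7013/2.701 = 0.2596, so ω = 2 arcsin(0.2596) ≈ 30.1°.

30.1°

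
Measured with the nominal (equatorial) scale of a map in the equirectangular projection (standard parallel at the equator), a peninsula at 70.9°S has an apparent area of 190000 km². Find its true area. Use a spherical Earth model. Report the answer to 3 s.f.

Plate carrée maps x = Rλ, y = Rφ. The meridian scale is h = 1 and the parallel scale is k = 1/cos φ = sec φ.
Areal scale = h·k = 1 × sec φ; at 70.9°, h = 1.000, k = 3.056, so h·k = 3.056.
True area = apparent / (areal scale) = 190000 / 3.056 ≈ 62200 km².

62200 km²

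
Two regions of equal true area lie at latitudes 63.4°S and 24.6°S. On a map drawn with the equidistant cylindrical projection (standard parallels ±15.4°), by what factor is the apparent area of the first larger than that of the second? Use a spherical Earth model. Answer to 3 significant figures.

2.03

The equidistant cylindrical projection with φ₀ = 15.4° has h = 1 (meridians true) and k = cos φ₀ / cos φ along parallels.
Areal scale at 63.4°: h·k = 1.000 × 2.153 = 2.153.
Areal scale at 24.6°: h·k = 1.000 × 1.060 = 1.060.
Ratio = 2.153/1.060 ≈ 2.03.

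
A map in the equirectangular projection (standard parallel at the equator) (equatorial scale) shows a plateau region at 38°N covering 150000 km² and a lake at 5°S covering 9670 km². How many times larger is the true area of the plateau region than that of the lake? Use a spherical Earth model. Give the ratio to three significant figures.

12.3

On the plate carrée, areal scale = h·k = 1 × sec φ, so true area = apparent × cos φ.
True area of plateau region: 150000 × cos(38°) = 150000 × 0.7880 = 118200 km².
True area of lake: 9670 × cos(5°) = 9670 × 0.9962 = 9633 km².
Ratio = 118200 / 9633 ≈ 12.3.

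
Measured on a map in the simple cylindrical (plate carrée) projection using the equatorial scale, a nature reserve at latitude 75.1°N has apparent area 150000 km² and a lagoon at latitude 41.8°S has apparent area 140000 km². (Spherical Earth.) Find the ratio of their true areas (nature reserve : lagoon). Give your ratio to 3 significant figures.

0.370

On the plate carrée, areal scale = h·k = 1 × sec φ, so true area = apparent × cos φ.
True area of nature reserve: 150000 × cos(75.1°) = 150000 × 0.2571 = 38570 km².
True area of lagoon: 140000 × cos(41.8°) = 140000 × 0.7455 = 104400 km².
Ratio = 38570 / 104400 ≈ 0.370.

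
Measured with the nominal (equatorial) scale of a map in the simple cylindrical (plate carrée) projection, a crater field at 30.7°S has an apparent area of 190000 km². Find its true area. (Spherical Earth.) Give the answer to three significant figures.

In the plate carrée (x = Rλ, y = Rφ), meridians are true-scale (h = 1) and parallels are stretched by k = sec φ.
Areal scale = h·k = 1 × sec φ; at 30.7°, h = 1.000, k = 1.163, so h·k = 1.163.
True area = apparent / (areal scale) = 190000 / 1.163 ≈ 163000 km².

163000 km²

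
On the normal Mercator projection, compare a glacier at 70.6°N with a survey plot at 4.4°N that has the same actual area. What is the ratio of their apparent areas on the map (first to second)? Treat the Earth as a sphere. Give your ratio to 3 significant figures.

9.01

Mercator is conformal with k = sec φ, so areal scale = k² = sec²φ.
At 70.6°: sec²(70.6°) = 1/0.3322² = 9.064.
At 4.4°: sec²(4.4°) = 1/0.9971² = 1.006.
Ratio = 9.064/1.006 = cos²(4.4°)/cos²(70.6°) ≈ 9.01.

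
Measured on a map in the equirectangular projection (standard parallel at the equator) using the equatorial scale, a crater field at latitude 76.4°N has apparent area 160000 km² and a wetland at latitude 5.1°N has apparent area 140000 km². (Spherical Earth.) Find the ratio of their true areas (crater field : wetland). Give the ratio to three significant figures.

Plate carrée has h = 1 and k = sec φ, giving areal scale sec φ; true area = (apparent area) · cos φ.
True area of crater field: 160000 × cos(76.4°) = 160000 × 0.2351 = 37620 km².
True area of wetland: 140000 × cos(5.1°) = 140000 × 0.9960 = 139400 km².
Ratio = 37620 / 139400 ≈ 0.270.

0.270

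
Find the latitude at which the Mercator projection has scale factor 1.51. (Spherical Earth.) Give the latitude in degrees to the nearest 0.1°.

Mercator scale is k = sec φ = 1/cos φ.
1/cos φ = 1.51  ⇒  cos φ = 0.6623  ⇒  φ = arccos(0.6623) ≈ 48.5°.

48.5°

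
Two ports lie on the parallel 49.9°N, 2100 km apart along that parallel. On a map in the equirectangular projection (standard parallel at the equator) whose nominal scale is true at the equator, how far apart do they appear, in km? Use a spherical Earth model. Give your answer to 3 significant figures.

3260 km

For the equirectangular projection with φ₀ = 0 (plate carrée), h = 1 along meridians and k = sec φ along parallels.
Along the parallel, k = sec 49.9° = 1/0.6441 = 1.552.
Map distance = 2100 × 1.552 ≈ 3260 km.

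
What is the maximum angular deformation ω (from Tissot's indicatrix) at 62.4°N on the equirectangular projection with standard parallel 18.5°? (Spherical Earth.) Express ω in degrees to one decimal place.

With standard parallel φ₀ = 18.5°, the equirectangular projection gives x = Rλ cos φ₀, y = Rφ, so h = 1 and k = cos 18.5° / cos φ.
At 62.4°: h = 1.000, k = 2.047; principal scales a = 2.047, b = 1.000.
sin(ω/2) = (a − b)/(a + b) = 1.047/3.047 = 0.3436, so ω = 2 arcsin(0.3436) ≈ 40.2°.

40.2°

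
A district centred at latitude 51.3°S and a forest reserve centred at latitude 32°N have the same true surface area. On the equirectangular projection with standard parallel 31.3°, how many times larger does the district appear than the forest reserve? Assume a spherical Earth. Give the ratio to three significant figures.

1.36

The equidistant cylindrical projection with φ₀ = 31.3° has h = 1 (meridians true) and k = cos φ₀ / cos φ along parallels.
Areal scale at 51.3°: h·k = 1.000 × 1.367 = 1.367.
Areal scale at 32°: h·k = 1.000 × 1.008 = 1.008.
Ratio = 1.367/1.008 ≈ 1.36.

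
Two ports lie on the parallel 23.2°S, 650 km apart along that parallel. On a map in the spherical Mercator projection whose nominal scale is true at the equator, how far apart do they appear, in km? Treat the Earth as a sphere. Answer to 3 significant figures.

For Mercator, h = k = sec φ (a conformal cylindrical projection has a single point scale, 1/cos φ).
Along the parallel, k = sec 23.2° = 1/0.9191 = 1.088.
Map distance = 650 × 1.088 ≈ 707 km.

707 km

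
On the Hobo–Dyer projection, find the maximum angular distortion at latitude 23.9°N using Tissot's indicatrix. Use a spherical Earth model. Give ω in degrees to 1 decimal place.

16.2°

The Hobo–Dyer projection is cylindrical equal-area with φ₀ = 37.5°. Cylindrical equal-area (φ₀ = 37.5°): h = cos φ / cos 37.5° along meridians, k = cos 37.5° / cos φ along parallels; h·k = 1.
At 23.9°: h = 1.152, k = 0.8678; principal scales a = 1.152, b = 0.8678.
sin(ω/2) = (a − b)/(a + b) = 0.2846/2.020 = 0.1409, so ω = 2 arcsin(0.1409) ≈ 16.2°.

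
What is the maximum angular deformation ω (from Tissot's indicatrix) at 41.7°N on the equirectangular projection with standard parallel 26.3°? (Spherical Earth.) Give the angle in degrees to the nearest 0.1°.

The equidistant cylindrical projection with φ₀ = 26.3° has h = 1 (meridians true) and k = cos φ₀ / cos φ along parallels.
At 41.7°: h = 1.000, k = 1.201; principal scales a = 1.201, b = 1.000.
sin(ω/2) = (a − b)/(a + b) = 0.2007/2.201 = 0.09120, so ω = 2 arcsin(0.09120) ≈ 10.5°.

10.5°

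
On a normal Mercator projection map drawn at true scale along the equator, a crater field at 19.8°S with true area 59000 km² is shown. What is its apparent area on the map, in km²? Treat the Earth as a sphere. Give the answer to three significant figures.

66600 km²

Mercator is conformal, so the point scale is isotropic: h = k = sec φ = 1/cos φ.
Areal scale = k² = sec²φ = 1/cos²(19.8°) = 1/0.9409² = 1.130.
Apparent area = 59000 × 1.130 ≈ 66600 km².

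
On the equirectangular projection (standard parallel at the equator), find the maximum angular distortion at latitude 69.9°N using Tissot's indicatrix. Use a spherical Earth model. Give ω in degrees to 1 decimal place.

In the plate carrée (x = Rλ, y = Rφ), meridians are true-scale (h = 1) and parallels are stretched by k = sec φ.
At 69.9°: h = 1.000, k = 2.910; principal scales a = 2.910, b = 1.000.
sin(ω/2) = (a − b)/(a + b) = 1.910/3.910 = 0.4885, so ω = 2 arcsin(0.4885) ≈ 58.5°.

58.5°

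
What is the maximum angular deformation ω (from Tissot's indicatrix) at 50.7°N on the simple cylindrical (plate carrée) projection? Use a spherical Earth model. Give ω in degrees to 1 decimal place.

In the plate carrée (x = Rλ, y = Rφ), meridians are true-scale (h = 1) and parallels are stretched by k = sec φ.
At 50.7°: h = 1.000, k = 1.579; principal scales a = 1.579, b = 1.000.
sin(ω/2) = (a − b)/(a + b) = 0.5788/2.579 = 0.2245, so ω = 2 arcsin(0.2245) ≈ 25.9°.

25.9°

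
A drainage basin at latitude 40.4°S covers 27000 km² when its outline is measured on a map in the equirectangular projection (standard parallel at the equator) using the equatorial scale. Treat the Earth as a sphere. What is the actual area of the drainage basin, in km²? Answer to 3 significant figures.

In the plate carrée (x = Rλ, y = Rφ), meridians are true-scale (h = 1) and parallels are stretched by k = sec φ.
Areal scale = h·k = 1 × sec φ; at 40.4°, h = 1.000, k = 1.313, so h·k = 1.313.
True area = apparent / (areal scale) = 27000 / 1.313 ≈ 20600 km².

20600 km²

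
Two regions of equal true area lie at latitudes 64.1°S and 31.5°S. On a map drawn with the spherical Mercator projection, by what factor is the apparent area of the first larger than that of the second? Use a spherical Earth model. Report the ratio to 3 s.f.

On Mercator, area is exaggerated by sec²φ = 1/cos²φ.
At 64.1°: sec²(64.1°) = 1/0.4368² = 5.241.
At 31.5°: sec²(31.5°) = 1/0.8526² = 1.376.
Ratio = 5.241/1.376 = cos²(31.5°)/cos²(64.1°) ≈ 3.81.

3.81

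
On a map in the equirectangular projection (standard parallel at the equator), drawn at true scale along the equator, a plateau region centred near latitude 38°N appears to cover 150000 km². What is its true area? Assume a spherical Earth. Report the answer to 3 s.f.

In the plate carrée (x = Rλ, y = Rφ), meridians are true-scale (h = 1) and parallels are stretched by k = sec φ.
Areal scale = h·k = 1 × sec φ; at 38°, h = 1.000, k = 1.269, so h·k = 1.269.
True area = apparent / (areal scale) = 150000 / 1.269 ≈ 118000 km².

118000 km²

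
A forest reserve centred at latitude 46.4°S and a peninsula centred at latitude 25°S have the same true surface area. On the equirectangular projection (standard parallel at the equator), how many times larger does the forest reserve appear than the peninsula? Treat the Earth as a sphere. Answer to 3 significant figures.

1.31

For the equirectangular projection with φ₀ = 0 (plate carrée), h = 1 along meridians and k = sec φ along parallels.
Areal scale at 46.4°: h·k = 1.000 × 1.450 = 1.450.
Areal scale at 25°: h·k = 1.000 × 1.103 = 1.103.
Ratio = 1.450/1.103 ≈ 1.31.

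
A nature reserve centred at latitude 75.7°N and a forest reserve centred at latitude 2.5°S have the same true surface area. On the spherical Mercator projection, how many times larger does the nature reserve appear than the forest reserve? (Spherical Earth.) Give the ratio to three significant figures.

Mercator areal scale is sec²φ.
At 75.7°: sec²(75.7°) = 1/0.2470² = 16.39.
At 2.5°: sec²(2.5°) = 1/0.9990² = 1.002.
Ratio = 16.39/1.002 = cos²(2.5°)/cos²(75.7°) ≈ 16.4.

16.4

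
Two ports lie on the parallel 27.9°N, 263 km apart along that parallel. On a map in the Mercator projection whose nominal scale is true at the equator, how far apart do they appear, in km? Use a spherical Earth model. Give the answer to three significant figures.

For Mercator, h = k = sec φ (a conformal cylindrical projection has a single point scale, 1/cos φ).
Along the parallel, k = sec 27.9° = 1/0.8838 = 1.132.
Map distance = 263 × 1.132 ≈ 298 km.

298 km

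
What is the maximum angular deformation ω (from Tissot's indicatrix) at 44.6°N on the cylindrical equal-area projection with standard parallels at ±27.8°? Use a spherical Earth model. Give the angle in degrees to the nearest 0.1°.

24.7°

A cylindrical equal-area projection with standard parallel φ₀ has meridian scale h = cos φ / cos φ₀ and parallel scale k = cos φ₀ / cos φ (so areas are preserved, h·k = 1).
At 44.6°: h = 0.8049, k = 1.242; principal scales a = 1.242, b = 0.8049.
sin(ω/2) = (a − b)/(a + b) = 0.4374/2.047 = 0.2137, so ω = 2 arcsin(0.2137) ≈ 24.7°.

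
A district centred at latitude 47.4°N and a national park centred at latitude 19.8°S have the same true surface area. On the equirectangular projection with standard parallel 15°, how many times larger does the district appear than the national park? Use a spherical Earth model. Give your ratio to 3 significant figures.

1.39

In the equirectangular projection with standard parallel φ₀ = 15° (x = Rλ cos φ₀, y = Rφ), meridians are true-scale (h = 1) and the parallel scale is k = cos φ₀ / cos φ.
Areal scale at 47.4°: h·k = 1.000 × 1.427 = 1.427.
Areal scale at 19.8°: h·k = 1.000 × 1.027 = 1.027.
Ratio = 1.427/1.027 ≈ 1.39.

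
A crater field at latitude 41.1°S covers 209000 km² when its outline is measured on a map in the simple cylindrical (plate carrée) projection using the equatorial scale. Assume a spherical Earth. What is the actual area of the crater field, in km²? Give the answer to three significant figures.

157000 km²

In the plate carrée (x = Rλ, y = Rφ), meridians are true-scale (h = 1) and parallels are stretched by k = sec φ.
Areal scale = h·k = 1 × sec φ; at 41.1°, h = 1.000, k = 1.327, so h·k = 1.327.
True area = apparent / (areal scale) = 209000 / 1.327 ≈ 157000 km².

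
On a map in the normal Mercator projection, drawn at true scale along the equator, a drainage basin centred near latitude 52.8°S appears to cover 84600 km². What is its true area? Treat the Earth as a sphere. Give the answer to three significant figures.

The Mercator projection is conformal; its linear scale factor is the same in every direction and equals sec φ = 1/cos φ.
Areal scale = k² = sec²φ = 1/cos²(52.8°) = 1/0.6046² = 2.736.
True area = apparent / (areal scale) = 84600 / 2.736 ≈ 30900 km².

30900 km²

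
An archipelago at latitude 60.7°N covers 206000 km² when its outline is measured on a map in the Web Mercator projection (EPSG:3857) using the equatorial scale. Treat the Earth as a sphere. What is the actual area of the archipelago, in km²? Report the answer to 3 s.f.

49300 km²

The Mercator projection is conformal; its linear scale factor is the same in every direction and equals sec φ = 1/cos φ.
Areal scale = k² = sec²φ = 1/cos²(60.7°) = 1/0.4894² = 4.175.
True area = apparent / (areal scale) = 206000 / 4.175 ≈ 49300 km².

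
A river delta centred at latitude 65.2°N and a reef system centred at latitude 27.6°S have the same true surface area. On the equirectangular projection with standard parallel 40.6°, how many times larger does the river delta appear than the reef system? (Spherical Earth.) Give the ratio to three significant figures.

The equidistant cylindrical projection with φ₀ = 40.6° has h = 1 (meridians true) and k = cos φ₀ / cos φ along parallels.
Areal scale at 65.2°: h·k = 1.000 × 1.810 = 1.810.
Areal scale at 27.6°: h·k = 1.000 × 0.8568 = 0.8568.
Ratio = 1.810/0.8568 ≈ 2.11.

2.11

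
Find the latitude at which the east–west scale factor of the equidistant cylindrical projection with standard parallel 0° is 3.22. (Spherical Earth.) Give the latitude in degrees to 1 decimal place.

Plate carrée: h = 1, k = sec φ along parallels.
sec φ = 3.22  ⇒  cos φ = 0.3106  ⇒  φ ≈ 71.9°.

71.9°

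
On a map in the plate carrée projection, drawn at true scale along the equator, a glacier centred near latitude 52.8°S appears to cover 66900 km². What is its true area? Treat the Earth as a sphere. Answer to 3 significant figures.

For the equirectangular projection with φ₀ = 0 (plate carrée), h = 1 along meridians and k = sec φ along parallels.
Areal scale = h·k = 1 × sec φ; at 52.8°, h = 1.000, k = 1.654, so h·k = 1.654.
True area = apparent / (areal scale) = 66900 / 1.654 ≈ 40400 km².

40400 km²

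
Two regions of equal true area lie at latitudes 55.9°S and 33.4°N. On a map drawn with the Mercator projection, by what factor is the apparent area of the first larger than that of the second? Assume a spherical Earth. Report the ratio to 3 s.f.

2.22

Mercator areal scale is sec²φ.
At 55.9°: sec²(55.9°) = 1/0.5606² = 3.182.
At 33.4°: sec²(33.4°) = 1/0.8348² = 1.435.
Ratio = 3.182/1.435 = cos²(33.4°)/cos²(55.9°) ≈ 2.22.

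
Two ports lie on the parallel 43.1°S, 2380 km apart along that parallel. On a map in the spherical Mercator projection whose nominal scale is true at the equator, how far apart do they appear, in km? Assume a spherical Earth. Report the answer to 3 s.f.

For Mercator, h = k = sec φ (a conformal cylindrical projection has a single point scale, 1/cos φ).
Along the parallel, k = sec 43.1° = 1/0.7302 = 1.370.
Map distance = 2380 × 1.370 ≈ 3260 km.

3260 km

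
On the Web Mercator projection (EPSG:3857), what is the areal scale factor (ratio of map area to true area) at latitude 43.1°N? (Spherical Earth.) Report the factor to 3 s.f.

The Mercator projection is conformal; its linear scale factor is the same in every direction and equals sec φ = 1/cos φ.
Areal scale = k² = sec²φ = 1/cos²(43.1°) = 1/0.7302² = 1.876.

1.88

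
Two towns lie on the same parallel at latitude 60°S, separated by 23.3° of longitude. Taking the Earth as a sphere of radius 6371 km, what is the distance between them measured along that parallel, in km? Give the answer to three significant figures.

1300 km

Arc length along a parallel = R cos φ · Δλ (with Δλ in radians).
= 6371 × cos 60° × (23.3° × π/180) = 6371 × 0.5000 × 0.4067 ≈ 1300 km.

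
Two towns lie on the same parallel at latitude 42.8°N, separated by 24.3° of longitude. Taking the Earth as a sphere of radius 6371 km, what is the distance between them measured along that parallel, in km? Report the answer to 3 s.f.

Arc length along a parallel = R cos φ · Δλ (with Δλ in radians).
= 6371 × cos 42.8° × (24.3° × π/180) = 6371 × 0.7337 × 0.4241 ≈ 1980 km.

1980 km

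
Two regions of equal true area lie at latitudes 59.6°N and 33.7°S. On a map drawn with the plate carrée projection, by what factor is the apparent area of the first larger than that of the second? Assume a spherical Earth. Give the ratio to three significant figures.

In the plate carrée (x = Rλ, y = Rφ), meridians are true-scale (h = 1) and parallels are stretched by k = sec φ.
Areal scale at 59.6°: h·k = 1.000 × 1.976 = 1.976.
Areal scale at 33.7°: h·k = 1.000 × 1.202 = 1.202.
Ratio = 1.976/1.202 ≈ 1.64.

1.64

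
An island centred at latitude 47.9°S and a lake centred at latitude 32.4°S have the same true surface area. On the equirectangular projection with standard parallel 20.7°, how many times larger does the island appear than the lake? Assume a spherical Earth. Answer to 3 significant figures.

1.26

With standard parallel φ₀ = 20.7°, the equirectangular projection gives x = Rλ cos φ₀, y = Rφ, so h = 1 and k = cos 20.7° / cos φ.
Areal scale at 47.9°: h·k = 1.000 × 1.395 = 1.395.
Areal scale at 32.4°: h·k = 1.000 × 1.108 = 1.108.
Ratio = 1.395/1.108 ≈ 1.26.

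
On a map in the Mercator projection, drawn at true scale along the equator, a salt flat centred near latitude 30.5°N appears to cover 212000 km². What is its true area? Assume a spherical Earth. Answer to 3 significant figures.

Mercator is conformal, so the point scale is isotropic: h = k = sec φ = 1/cos φ.
Areal scale = k² = sec²φ = 1/cos²(30.5°) = 1/0.8616² = 1.347.
True area = apparent / (areal scale) = 212000 / 1.347 ≈ 157000 km².

157000 km²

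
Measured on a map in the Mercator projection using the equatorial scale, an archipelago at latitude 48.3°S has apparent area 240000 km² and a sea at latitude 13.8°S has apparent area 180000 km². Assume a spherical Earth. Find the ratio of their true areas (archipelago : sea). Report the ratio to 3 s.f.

0.626

Since Mercator area scale is 1/cos²φ, the true area equals the apparent area multiplied by cos²φ.
True area of archipelago: 240000 × cos²(48.3°) = 240000 × 0.4425 = 106200 km².
True area of sea: 180000 × cos²(13.8°) = 180000 × 0.9431 = 169800 km².
Ratio = 106200 / 169800 ≈ 0.626.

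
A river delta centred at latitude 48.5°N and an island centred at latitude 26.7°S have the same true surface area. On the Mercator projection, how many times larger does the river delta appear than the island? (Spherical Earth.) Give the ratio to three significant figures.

1.82

Mercator areal scale is sec²φ.
At 48.5°: sec²(48.5°) = 1/0.6626² = 2.278.
At 26.7°: sec²(26.7°) = 1/0.8934² = 1.253.
Ratio = 2.278/1.253 = cos²(26.7°)/cos²(48.5°) ≈ 1.82.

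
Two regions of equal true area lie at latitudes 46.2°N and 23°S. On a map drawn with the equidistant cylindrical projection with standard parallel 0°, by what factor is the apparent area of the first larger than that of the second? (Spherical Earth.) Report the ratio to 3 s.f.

1.33

Plate carrée maps x = Rλ, y = Rφ. The meridian scale is h = 1 and the parallel scale is k = 1/cos φ = sec φ.
Areal scale at 46.2°: h·k = 1.000 × 1.445 = 1.445.
Areal scale at 23°: h·k = 1.000 × 1.086 = 1.086.
Ratio = 1.445/1.086 ≈ 1.33.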